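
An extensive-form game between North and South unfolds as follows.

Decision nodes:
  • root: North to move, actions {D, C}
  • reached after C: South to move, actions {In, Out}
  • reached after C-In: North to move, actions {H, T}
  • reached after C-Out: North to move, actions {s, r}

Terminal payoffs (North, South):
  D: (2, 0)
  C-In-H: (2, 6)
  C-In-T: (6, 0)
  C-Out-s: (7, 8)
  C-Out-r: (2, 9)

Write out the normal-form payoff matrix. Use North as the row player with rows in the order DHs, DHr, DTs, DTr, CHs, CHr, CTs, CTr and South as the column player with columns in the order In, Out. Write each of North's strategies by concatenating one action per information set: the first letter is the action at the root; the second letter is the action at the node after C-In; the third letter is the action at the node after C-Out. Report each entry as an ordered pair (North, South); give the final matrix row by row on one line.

           In      Out
 DHs    (2,0)    (2,0)
 DHr    (2,0)    (2,0)
 DTs    (2,0)    (2,0)
 DTr    (2,0)    (2,0)
 CHs    (2,6)    (7,8)
 CHr    (2,6)    (2,9)
 CTs    (6,0)    (7,8)
 CTr    (6,0)    (2,9)

DHs: (2,0) (2,0) | DHr: (2,0) (2,0) | DTs: (2,0) (2,0) | DTr: (2,0) (2,0) | CHs: (2,6) (7,8) | CHr: (2,6) (2,9) | CTs: (6,0) (7,8) | CTr: (6,0) (2,9)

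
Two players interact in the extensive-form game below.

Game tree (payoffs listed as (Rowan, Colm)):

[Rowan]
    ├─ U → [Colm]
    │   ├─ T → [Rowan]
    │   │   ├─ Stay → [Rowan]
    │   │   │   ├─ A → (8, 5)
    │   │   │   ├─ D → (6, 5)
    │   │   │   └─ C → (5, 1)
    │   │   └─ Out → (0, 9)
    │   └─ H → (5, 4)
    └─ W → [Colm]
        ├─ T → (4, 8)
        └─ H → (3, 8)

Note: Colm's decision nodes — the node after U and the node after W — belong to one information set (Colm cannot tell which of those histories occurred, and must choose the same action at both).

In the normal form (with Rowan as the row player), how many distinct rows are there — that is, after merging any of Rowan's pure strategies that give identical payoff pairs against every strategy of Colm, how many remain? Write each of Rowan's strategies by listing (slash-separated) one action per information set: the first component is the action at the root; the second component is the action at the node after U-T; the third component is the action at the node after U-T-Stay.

Rowan has 12 pure strategies: U/Stay/A, U/Stay/D, U/Stay/C, U/Out/A, U/Out/D, U/Out/C, W/Stay/A, W/Stay/D, W/Stay/C, W/Out/A, W/Out/D, W/Out/C. Columns: T, H.
{U/Stay/A} → row (8,5) (5,4)
{U/Stay/D} → row (6,5) (5,4)
{U/Stay/C} → row (5,1) (5,4)
{U/Out/A, U/Out/D, U/Out/C} → row (0,9) (5,4)
{W/Stay/A, W/Stay/D, W/Stay/C, W/Out/A, W/Out/D, W/Out/C} → row (4,8) (3,8)
That's 5 distinct rows out of 12 strategies.

5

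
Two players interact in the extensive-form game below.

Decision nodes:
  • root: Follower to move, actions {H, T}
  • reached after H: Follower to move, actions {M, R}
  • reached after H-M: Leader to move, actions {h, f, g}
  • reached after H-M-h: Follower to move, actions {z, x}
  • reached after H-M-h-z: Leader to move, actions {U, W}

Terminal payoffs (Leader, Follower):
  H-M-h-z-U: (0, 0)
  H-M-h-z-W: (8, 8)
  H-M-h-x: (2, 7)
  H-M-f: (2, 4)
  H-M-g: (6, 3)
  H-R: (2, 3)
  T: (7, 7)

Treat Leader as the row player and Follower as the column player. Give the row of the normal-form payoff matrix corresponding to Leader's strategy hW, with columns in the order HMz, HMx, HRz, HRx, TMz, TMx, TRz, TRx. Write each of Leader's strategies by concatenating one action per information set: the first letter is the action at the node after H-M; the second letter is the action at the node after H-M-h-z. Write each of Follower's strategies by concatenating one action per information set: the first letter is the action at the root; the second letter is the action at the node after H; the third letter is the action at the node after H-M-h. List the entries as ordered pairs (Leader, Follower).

vs HMz: Follower plays H → Follower plays M at [H] → Leader plays h at [H-M] → Follower plays z at [H-M-h] → Leader plays W at [H-M-h-z] → (8, 8)
vs HMx: Follower plays H → Follower plays M at [H] → Leader plays h at [H-M] → Follower plays x at [H-M-h] → (2, 7)
vs HRz: Follower plays H → Follower plays R at [H] → (2, 3)
vs HRx: Follower plays H → Follower plays R at [H] → (2, 3)
vs TMz: Follower plays T → (7, 7)
vs TMx: Follower plays T → (7, 7)
vs TRz: Follower plays T → (7, 7)
vs TRx: Follower plays T → (7, 7)

(8,8) (2,7) (2,3) (2,3) (7,7) (7,7) (7,7) (7,7)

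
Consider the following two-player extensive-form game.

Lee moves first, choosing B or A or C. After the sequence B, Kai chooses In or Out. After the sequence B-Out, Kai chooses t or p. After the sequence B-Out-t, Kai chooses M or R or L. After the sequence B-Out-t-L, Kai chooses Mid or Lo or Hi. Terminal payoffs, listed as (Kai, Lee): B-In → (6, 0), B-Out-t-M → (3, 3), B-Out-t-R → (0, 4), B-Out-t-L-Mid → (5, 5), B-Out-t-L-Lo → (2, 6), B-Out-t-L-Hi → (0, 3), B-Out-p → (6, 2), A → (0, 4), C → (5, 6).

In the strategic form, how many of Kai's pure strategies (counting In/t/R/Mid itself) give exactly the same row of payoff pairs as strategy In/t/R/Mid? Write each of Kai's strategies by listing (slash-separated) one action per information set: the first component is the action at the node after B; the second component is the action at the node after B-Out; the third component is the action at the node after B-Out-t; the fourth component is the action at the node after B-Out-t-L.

Row for In/t/R/Mid (columns B, A, C): (6,0) (0,4) (5,6).
Under In/t/R/Mid, Kai's choice at the node after B-Out and at the node after B-Out-t and at the node after B-Out-t-L can never be reached regardless of what Lee does, so varying those choices leaves every outcome unchanged.
Holding the reachable choices fixed and varying the unreachable ones freely already gives 2 × 3 × 3 = 18 equivalent strategies.
No other strategy reproduces this row, so those 18 are the full class: In/t/M/Mid, In/t/M/Lo, In/t/M/Hi, In/t/R/Mid, In/t/R/Lo, In/t/R/Hi, In/t/L/Mid, In/t/L/Lo, In/t/L/Hi, In/p/M/Mid, In/p/M/Lo, In/p/M/Hi, In/p/R/Mid, In/p/R/Lo, In/p/R/Hi, In/p/L/Mid, In/p/L/Lo, In/p/L/Hi.

18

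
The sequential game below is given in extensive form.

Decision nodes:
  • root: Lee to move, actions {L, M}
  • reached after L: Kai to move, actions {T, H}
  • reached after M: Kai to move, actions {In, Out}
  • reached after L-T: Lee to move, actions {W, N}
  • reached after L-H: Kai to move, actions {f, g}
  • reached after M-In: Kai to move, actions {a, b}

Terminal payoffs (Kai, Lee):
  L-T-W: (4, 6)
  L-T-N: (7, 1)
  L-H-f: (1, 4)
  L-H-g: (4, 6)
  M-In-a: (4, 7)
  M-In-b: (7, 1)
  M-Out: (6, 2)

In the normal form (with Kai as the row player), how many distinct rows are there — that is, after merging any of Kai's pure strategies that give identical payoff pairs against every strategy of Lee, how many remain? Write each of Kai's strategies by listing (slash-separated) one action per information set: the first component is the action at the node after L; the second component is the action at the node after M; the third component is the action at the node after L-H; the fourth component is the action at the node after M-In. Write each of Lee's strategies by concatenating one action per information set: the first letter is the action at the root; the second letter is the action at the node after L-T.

Kai has 16 pure strategies: T/In/f/a, T/In/f/b, T/In/g/a, T/In/g/b, T/Out/f/a, T/Out/f/b, T/Out/g/a, T/Out/g/b, H/In/f/a, H/In/f/b, H/In/g/a, H/In/g/b, H/Out/f/a, H/Out/f/b, H/Out/g/a, H/Out/g/b. Columns: LW, LN, MW, MN.
{T/In/f/a, T/In/g/a} → row (4,6) (7,1) (4,7) (4,7)
{T/In/f/b, T/In/g/b} → row (4,6) (7,1) (7,1) (7,1)
{T/Out/f/a, T/Out/f/b, T/Out/g/a, T/Out/g/b} → row (4,6) (7,1) (6,2) (6,2)
{H/In/f/a} → row (1,4) (1,4) (4,7) (4,7)
{H/In/f/b} → row (1,4) (1,4) (7,1) (7,1)
{H/In/g/a} → row (4,6) (4,6) (4,7) (4,7)
{H/In/g/b} → row (4,6) (4,6) (7,1) (7,1)
{H/Out/f/a, H/Out/f/b} → row (1,4) (1,4) (6,2) (6,2)
{H/Out/g/a, H/Out/g/b} → row (4,6) (4,6) (6,2) (6,2)
That's 9 distinct rows out of 16 strategies.

9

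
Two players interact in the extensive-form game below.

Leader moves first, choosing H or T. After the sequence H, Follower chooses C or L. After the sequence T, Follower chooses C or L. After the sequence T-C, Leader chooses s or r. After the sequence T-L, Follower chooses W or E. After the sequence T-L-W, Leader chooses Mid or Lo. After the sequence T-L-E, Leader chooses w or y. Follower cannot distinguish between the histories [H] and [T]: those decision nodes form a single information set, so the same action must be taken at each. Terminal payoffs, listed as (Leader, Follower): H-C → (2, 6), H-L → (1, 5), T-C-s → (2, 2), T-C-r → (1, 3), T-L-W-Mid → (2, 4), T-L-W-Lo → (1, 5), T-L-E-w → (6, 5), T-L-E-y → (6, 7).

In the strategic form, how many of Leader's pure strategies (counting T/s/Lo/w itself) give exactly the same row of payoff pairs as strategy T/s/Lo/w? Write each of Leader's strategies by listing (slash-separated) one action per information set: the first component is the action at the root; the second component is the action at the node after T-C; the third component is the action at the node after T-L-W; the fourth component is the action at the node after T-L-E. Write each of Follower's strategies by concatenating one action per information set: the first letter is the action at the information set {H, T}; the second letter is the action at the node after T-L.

1

Row for T/s/Lo/w (columns CW, CE, LW, LE): (2,2) (2,2) (1,5) (6,5).
Every one of Leader's information sets is on the play path for some reply by Follower when Leader follows T/s/Lo/w.
Changing the action at any of them therefore changes at least one column, so only T/s/Lo/w itself gives this row.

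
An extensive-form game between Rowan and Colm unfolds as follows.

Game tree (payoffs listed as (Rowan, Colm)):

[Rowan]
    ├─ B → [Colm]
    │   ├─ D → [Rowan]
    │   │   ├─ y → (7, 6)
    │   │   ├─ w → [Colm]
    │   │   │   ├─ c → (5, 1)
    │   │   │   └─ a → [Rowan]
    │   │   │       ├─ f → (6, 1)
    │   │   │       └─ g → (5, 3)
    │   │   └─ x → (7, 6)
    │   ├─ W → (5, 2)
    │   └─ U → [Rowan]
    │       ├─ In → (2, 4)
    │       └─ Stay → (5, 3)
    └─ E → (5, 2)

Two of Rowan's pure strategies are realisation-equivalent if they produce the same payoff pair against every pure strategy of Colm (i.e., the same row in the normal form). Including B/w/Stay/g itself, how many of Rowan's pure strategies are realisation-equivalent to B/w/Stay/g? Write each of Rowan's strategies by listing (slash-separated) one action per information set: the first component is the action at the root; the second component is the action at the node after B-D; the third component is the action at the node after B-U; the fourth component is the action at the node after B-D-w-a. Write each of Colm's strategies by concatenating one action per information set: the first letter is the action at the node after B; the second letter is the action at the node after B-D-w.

Row for B/w/Stay/g (columns Dc, Da, Wc, Wa, Uc, Ua): (5,1) (5,3) (5,2) (5,2) (5,3) (5,3).
Every one of Rowan's information sets is on the play path for some reply by Colm when Rowan follows B/w/Stay/g.
Changing the action at any of them therefore changes at least one column, so only B/w/Stay/g itself gives this row.

1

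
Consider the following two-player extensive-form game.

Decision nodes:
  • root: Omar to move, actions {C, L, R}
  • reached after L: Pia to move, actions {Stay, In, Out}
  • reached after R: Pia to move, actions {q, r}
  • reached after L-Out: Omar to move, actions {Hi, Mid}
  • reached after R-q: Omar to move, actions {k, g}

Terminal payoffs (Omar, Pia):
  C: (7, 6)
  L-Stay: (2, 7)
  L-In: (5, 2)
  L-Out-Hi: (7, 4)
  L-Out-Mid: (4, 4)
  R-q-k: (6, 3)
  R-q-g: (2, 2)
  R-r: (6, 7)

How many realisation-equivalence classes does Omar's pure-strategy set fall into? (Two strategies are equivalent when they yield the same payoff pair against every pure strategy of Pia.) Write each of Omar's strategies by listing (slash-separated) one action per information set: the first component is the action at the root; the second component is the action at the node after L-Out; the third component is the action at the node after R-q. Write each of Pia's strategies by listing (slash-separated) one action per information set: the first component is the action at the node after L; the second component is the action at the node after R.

Omar has 12 pure strategies: C/Hi/k, C/Hi/g, C/Mid/k, C/Mid/g, L/Hi/k, L/Hi/g, L/Mid/k, L/Mid/g, R/Hi/k, R/Hi/g, R/Mid/k, R/Mid/g. Columns: Stay/q, Stay/r, In/q, In/r, Out/q, Out/r.
{C/Hi/k, C/Hi/g, C/Mid/k, C/Mid/g} → row (7,6) (7,6) (7,6) (7,6) (7,6) (7,6)
{L/Hi/k, L/Hi/g} → row (2,7) (2,7) (5,2) (5,2) (7,4) (7,4)
{L/Mid/k, L/Mid/g} → row (2,7) (2,7) (5,2) (5,2) (4,4) (4,4)
{R/Hi/k, R/Mid/k} → row (6,3) (6,7) (6,3) (6,7) (6,3) (6,7)
{R/Hi/g, R/Mid/g} → row (2,2) (6,7) (2,2) (6,7) (2,2) (6,7)
That's 5 distinct rows out of 12 strategies.

5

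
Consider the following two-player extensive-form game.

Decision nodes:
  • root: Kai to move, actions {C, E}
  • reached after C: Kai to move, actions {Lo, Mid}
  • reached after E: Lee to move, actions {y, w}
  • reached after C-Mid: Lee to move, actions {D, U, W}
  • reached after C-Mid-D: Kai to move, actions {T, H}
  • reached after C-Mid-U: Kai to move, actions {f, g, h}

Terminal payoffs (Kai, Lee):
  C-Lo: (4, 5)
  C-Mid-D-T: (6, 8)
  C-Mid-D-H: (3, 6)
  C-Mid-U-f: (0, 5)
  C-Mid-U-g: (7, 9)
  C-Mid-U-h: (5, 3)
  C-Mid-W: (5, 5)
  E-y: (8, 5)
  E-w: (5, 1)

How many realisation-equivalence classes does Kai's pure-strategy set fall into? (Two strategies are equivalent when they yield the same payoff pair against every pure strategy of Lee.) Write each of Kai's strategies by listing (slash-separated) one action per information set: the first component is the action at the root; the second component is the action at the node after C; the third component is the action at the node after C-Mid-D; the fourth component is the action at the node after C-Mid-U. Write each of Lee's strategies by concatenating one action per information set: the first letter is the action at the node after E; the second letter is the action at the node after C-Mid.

Kai has 24 pure strategies: C/Lo/T/f, C/Lo/T/g, C/Lo/T/h, C/Lo/H/f, C/Lo/H/g, C/Lo/H/h, C/Mid/T/f, C/Mid/T/g, C/Mid/T/h, C/Mid/H/f, C/Mid/H/g, C/Mid/H/h, E/Lo/T/f, E/Lo/T/g, E/Lo/T/h, E/Lo/H/f, E/Lo/H/g, E/Lo/H/h, E/Mid/T/f, E/Mid/T/g, E/Mid/T/h, E/Mid/H/f, E/Mid/H/g, E/Mid/H/h. Columns: yD, yU, yW, wD, wU, wW.
{C/Lo/T/f, C/Lo/T/g, C/Lo/T/h, C/Lo/H/f, C/Lo/H/g, C/Lo/H/h} → row (4,5) (4,5) (4,5) (4,5) (4,5) (4,5)
{C/Mid/T/f} → row (6,8) (0,5) (5,5) (6,8) (0,5) (5,5)
{C/Mid/T/g} → row (6,8) (7,9) (5,5) (6,8) (7,9) (5,5)
{C/Mid/T/h} → row (6,8) (5,3) (5,5) (6,8) (5,3) (5,5)
{C/Mid/H/f} → row (3,6) (0,5) (5,5) (3,6) (0,5) (5,5)
{C/Mid/H/g} → row (3,6) (7,9) (5,5) (3,6) (7,9) (5,5)
{C/Mid/H/h} → row (3,6) (5,3) (5,5) (3,6) (5,3) (5,5)
{E/Lo/T/f, E/Lo/T/g, E/Lo/T/h, E/Lo/H/f, E/Lo/H/g, E/Lo/H/h, E/Mid/T/f, E/Mid/T/g, E/Mid/T/h, E/Mid/H/f, E/Mid/H/g, E/Mid/H/h} → row (8,5) (8,5) (8,5) (5,1) (5,1) (5,1)
That's 8 distinct rows out of 24 strategies.

8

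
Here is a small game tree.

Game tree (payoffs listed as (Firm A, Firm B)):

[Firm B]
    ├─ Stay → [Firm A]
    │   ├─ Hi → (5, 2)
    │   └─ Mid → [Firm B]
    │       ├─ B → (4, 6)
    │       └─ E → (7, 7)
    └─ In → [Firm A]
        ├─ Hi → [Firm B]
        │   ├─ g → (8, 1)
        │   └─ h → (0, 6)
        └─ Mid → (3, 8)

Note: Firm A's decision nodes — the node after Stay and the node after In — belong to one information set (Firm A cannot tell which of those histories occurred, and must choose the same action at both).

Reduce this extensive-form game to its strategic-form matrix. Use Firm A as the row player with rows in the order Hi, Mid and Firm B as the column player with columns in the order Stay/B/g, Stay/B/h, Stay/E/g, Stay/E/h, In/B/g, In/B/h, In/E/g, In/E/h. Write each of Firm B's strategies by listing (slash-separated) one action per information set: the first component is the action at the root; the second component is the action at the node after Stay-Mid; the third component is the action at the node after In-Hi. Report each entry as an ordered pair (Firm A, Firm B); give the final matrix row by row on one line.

      Stay/B/g  Stay/B/h  Stay/E/g  Stay/E/h   In/B/g   In/B/h   In/E/g   In/E/h
  Hi    (5,2)    (5,2)    (5,2)    (5,2)    (8,1)    (0,6)    (8,1)    (0,6)
 Mid    (4,6)    (4,6)    (7,7)    (7,7)    (3,8)    (3,8)    (3,8)    (3,8)

Hi: (5,2) (5,2) (5,2) (5,2) (8,1) (0,6) (8,1) (0,6) | Mid: (4,6) (4,6) (7,7) (7,7) (3,8) (3,8) (3,8) (3,8)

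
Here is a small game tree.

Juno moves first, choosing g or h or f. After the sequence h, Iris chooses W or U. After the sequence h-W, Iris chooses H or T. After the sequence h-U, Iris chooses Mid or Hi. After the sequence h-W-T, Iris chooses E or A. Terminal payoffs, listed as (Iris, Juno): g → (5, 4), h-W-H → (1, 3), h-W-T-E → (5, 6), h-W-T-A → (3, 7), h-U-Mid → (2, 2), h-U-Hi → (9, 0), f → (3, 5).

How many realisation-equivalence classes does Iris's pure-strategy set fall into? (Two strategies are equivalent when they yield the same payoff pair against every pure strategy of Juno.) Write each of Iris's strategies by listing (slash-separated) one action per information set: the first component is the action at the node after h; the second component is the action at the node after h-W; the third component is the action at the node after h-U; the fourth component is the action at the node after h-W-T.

5

Iris has 16 pure strategies: W/H/Mid/E, W/H/Mid/A, W/H/Hi/E, W/H/Hi/A, W/T/Mid/E, W/T/Mid/A, W/T/Hi/E, W/T/Hi/A, U/H/Mid/E, U/H/Mid/A, U/H/Hi/E, U/H/Hi/A, U/T/Mid/E, U/T/Mid/A, U/T/Hi/E, U/T/Hi/A. Columns: g, h, f.
{W/H/Mid/E, W/H/Mid/A, W/H/Hi/E, W/H/Hi/A} → row (5,4) (1,3) (3,5)
{W/T/Mid/E, W/T/Hi/E} → row (5,4) (5,6) (3,5)
{W/T/Mid/A, W/T/Hi/A} → row (5,4) (3,7) (3,5)
{U/H/Mid/E, U/H/Mid/A, U/T/Mid/E, U/T/Mid/A} → row (5,4) (2,2) (3,5)
{U/H/Hi/E, U/H/Hi/A, U/T/Hi/E, U/T/Hi/A} → row (5,4) (9,0) (3,5)
That's 5 distinct rows out of 16 strategies.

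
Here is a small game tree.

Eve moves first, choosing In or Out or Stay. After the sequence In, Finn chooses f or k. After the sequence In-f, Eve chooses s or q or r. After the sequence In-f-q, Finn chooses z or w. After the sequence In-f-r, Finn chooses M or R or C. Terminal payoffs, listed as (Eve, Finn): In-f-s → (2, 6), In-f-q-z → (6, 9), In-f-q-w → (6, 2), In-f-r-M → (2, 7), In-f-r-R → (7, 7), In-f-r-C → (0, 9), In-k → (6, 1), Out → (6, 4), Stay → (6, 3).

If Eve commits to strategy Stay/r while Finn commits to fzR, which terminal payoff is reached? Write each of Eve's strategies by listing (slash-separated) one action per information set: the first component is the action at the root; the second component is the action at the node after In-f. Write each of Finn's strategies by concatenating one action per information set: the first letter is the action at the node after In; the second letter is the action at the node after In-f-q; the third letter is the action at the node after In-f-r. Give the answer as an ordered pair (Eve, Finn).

(6, 3)

Trace the play path from the root:
  Eve plays Stay
→ terminal payoff (6, 3).
(Eve's choice at the node after In-f is never reached on this path, so it doesn't affect the outcome.)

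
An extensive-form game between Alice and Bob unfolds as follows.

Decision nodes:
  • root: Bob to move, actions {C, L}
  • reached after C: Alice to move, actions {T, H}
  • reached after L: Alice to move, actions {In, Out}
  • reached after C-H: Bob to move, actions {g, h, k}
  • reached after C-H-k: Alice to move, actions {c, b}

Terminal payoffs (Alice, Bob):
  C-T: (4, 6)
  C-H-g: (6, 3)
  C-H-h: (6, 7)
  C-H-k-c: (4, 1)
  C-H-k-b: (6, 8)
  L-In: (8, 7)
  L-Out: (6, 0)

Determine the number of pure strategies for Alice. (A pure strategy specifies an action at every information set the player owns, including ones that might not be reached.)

8

Alice owns the node after C with actions {T, H} — two choices.
Alice owns the node after L with actions {In, Out} — two choices.
Alice owns the node after C-H-k with actions {c, b} — two choices.
A pure strategy fixes one action at each information set independently, so the count is the product 2 × 2 × 2 = 8.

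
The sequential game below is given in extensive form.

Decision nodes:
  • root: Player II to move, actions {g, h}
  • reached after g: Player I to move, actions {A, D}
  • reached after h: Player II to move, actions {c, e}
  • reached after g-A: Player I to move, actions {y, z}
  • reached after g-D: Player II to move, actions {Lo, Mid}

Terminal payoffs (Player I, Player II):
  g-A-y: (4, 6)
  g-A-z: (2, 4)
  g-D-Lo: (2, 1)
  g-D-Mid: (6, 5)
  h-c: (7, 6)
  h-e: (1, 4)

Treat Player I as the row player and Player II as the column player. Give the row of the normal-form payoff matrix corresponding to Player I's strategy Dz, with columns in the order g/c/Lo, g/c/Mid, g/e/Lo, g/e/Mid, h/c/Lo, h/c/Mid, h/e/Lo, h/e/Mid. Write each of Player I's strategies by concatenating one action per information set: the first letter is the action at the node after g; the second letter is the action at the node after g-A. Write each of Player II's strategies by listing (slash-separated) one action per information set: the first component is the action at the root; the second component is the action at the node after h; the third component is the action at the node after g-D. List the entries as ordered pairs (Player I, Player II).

vs g/c/Lo: Player II plays g → Player I plays D at [g] → Player II plays Lo at [g-D] → (2, 1)
vs g/c/Mid: Player II plays g → Player I plays D at [g] → Player II plays Mid at [g-D] → (6, 5)
vs g/e/Lo: Player II plays g → Player I plays D at [g] → Player II plays Lo at [g-D] → (2, 1)
vs g/e/Mid: Player II plays g → Player I plays D at [g] → Player II plays Mid at [g-D] → (6, 5)
vs h/c/Lo: Player II plays h → Player II plays c at [h] → (7, 6)
vs h/c/Mid: Player II plays h → Player II plays c at [h] → (7, 6)
vs h/e/Lo: Player II plays h → Player II plays e at [h] → (1, 4)
vs h/e/Mid: Player II plays h → Player II plays e at [h] → (1, 4)

(2,1) (6,5) (2,1) (6,5) (7,6) (7,6) (1,4) (1,4)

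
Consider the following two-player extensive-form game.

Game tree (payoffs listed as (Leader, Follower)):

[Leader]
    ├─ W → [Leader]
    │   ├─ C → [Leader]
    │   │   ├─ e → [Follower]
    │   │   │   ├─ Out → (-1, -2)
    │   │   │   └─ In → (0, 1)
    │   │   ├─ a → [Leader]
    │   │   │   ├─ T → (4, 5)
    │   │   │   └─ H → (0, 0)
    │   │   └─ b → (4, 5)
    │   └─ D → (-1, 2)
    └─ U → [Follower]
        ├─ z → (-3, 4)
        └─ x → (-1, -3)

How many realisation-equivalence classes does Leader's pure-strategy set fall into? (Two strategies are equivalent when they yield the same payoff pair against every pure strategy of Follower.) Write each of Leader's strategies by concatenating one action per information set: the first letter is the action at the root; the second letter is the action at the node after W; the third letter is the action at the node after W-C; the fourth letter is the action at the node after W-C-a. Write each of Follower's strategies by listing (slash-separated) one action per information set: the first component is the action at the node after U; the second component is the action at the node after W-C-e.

Leader has 24 pure strategies: WCeT, WCeH, WCaT, WCaH, WCbT, WCbH, WDeT, WDeH, WDaT, WDaH, WDbT, WDbH, UCeT, UCeH, UCaT, UCaH, UCbT, UCbH, UDeT, UDeH, UDaT, UDaH, UDbT, UDbH. Columns: z/Out, z/In, x/Out, x/In.
{WCeT, WCeH} → row (-1,-2) (0,1) (-1,-2) (0,1)
{WCaT, WCbT, WCbH} → row (4,5) (4,5) (4,5) (4,5)
{WCaH} → row (0,0) (0,0) (0,0) (0,0)
{WDeT, WDeH, WDaT, WDaH, WDbT, WDbH} → row (-1,2) (-1,2) (-1,2) (-1,2)
{UCeT, UCeH, UCaT, UCaH, UCbT, UCbH, UDeT, UDeH, UDaT, UDaH, UDbT, UDbH} → row (-3,4) (-3,4) (-1,-3) (-1,-3)
That's 5 distinct rows out of 24 strategies.

5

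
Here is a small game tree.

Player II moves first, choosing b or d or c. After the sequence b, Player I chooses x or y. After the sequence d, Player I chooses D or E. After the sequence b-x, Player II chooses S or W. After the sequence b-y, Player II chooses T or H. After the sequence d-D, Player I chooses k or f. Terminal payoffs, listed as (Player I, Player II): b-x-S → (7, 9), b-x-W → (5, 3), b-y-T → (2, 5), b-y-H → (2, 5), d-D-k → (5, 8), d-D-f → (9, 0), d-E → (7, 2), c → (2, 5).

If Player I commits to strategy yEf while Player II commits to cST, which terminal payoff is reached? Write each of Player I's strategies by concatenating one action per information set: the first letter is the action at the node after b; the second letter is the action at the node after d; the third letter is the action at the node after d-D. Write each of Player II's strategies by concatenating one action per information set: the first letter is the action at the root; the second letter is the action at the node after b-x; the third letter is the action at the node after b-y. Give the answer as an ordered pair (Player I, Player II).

(2, 5)

Trace the play path from the root:
  Player II plays c
→ terminal payoff (2, 5).
(Player I's choice at the node after b is never reached on this path, so it doesn't affect the outcome.)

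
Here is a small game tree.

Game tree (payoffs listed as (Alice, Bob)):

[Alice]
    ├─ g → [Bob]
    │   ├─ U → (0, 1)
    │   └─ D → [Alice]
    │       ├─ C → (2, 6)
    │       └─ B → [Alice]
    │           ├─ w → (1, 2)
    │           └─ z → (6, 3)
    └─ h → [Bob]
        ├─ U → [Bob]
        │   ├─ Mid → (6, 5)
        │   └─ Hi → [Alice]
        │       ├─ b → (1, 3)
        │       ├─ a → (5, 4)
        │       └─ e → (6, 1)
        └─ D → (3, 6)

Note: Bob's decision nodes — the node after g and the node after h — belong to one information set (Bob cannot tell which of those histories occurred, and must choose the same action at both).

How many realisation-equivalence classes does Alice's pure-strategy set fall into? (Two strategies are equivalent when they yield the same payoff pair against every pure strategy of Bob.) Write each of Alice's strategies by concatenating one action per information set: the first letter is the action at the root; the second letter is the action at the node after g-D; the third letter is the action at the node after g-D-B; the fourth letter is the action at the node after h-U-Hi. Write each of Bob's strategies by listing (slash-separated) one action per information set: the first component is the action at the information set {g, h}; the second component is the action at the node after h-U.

6

Alice has 24 pure strategies: gCwb, gCwa, gCwe, gCzb, gCza, gCze, gBwb, gBwa, gBwe, gBzb, gBza, gBze, hCwb, hCwa, hCwe, hCzb, hCza, hCze, hBwb, hBwa, hBwe, hBzb, hBza, hBze. Columns: U/Mid, U/Hi, D/Mid, D/Hi.
{gCwb, gCwa, gCwe, gCzb, gCza, gCze} → row (0,1) (0,1) (2,6) (2,6)
{gBwb, gBwa, gBwe} → row (0,1) (0,1) (1,2) (1,2)
{gBzb, gBza, gBze} → row (0,1) (0,1) (6,3) (6,3)
{hCwb, hCzb, hBwb, hBzb} → row (6,5) (1,3) (3,6) (3,6)
{hCwa, hCza, hBwa, hBza} → row (6,5) (5,4) (3,6) (3,6)
{hCwe, hCze, hBwe, hBze} → row (6,5) (6,1) (3,6) (3,6)
That's 6 distinct rows out of 24 strategies.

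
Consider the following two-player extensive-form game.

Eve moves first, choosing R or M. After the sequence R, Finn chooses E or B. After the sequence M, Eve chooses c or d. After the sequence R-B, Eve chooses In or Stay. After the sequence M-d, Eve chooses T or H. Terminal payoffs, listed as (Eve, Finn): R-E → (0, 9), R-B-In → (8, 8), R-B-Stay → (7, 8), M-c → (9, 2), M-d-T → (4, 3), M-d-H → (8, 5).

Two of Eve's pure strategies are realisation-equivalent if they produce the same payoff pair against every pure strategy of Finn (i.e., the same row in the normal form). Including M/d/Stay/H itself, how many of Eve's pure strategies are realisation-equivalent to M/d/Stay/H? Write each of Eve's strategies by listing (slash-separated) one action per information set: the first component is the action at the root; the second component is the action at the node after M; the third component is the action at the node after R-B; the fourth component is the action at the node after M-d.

Row for M/d/Stay/H (columns E, B): (8,5) (8,5).
Under M/d/Stay/H, Eve's choice at the node after R-B can never be reached regardless of what Finn does, so varying those choices leaves every outcome unchanged.
Holding the reachable choices fixed and varying the unreachable one freely already gives 2 equivalent strategies.
No other strategy reproduces this row, so those 2 are the full class: M/d/In/H, M/d/Stay/H.

2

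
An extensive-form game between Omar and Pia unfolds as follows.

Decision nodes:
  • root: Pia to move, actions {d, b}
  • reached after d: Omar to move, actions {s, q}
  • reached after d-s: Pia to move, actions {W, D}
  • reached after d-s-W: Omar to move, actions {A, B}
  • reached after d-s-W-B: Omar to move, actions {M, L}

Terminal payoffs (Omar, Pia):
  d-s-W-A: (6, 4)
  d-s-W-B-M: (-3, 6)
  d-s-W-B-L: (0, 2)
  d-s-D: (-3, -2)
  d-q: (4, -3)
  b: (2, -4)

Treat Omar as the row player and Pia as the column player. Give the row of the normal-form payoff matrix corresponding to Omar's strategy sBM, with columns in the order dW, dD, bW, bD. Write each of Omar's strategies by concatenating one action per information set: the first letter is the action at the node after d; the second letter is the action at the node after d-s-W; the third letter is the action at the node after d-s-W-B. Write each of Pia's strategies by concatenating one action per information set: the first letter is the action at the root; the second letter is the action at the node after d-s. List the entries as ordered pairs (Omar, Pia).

vs dW: Pia plays d → Omar plays s at [d] → Pia plays W at [d-s] → Omar plays B at [d-s-W] → Omar plays M at [d-s-W-B] → (-3, 6)
vs dD: Pia plays d → Omar plays s at [d] → Pia plays D at [d-s] → (-3, -2)
vs bW: Pia plays b → (2, -4)
vs bD: Pia plays b → (2, -4)

(-3,6) (-3,-2) (2,-4) (2,-4)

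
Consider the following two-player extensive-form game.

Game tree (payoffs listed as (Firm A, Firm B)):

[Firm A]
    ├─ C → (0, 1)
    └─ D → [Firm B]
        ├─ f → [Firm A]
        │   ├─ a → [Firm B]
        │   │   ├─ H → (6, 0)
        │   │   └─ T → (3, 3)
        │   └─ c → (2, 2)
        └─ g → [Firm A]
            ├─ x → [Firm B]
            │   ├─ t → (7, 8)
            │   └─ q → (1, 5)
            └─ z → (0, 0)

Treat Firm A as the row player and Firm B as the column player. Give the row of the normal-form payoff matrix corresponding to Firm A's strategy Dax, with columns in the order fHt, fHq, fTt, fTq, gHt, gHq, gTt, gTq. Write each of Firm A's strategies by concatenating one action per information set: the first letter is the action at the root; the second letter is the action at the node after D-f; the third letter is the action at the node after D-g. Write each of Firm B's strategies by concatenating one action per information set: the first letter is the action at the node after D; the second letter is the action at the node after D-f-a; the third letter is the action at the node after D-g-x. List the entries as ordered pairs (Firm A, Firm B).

(6,0) (6,0) (3,3) (3,3) (7,8) (1,5) (7,8) (1,5)

vs fHt: Firm A plays D → Firm B plays f at [D] → Firm A plays a at [D-f] → Firm B plays H at [D-f-a] → (6, 0)
vs fHq: Firm A plays D → Firm B plays f at [D] → Firm A plays a at [D-f] → Firm B plays H at [D-f-a] → (6, 0)
vs fTt: Firm A plays D → Firm B plays f at [D] → Firm A plays a at [D-f] → Firm B plays T at [D-f-a] → (3, 3)
vs fTq: Firm A plays D → Firm B plays f at [D] → Firm A plays a at [D-f] → Firm B plays T at [D-f-a] → (3, 3)
vs gHt: Firm A plays D → Firm B plays g at [D] → Firm A plays x at [D-g] → Firm B plays t at [D-g-x] → (7, 8)
vs gHq: Firm A plays D → Firm B plays g at [D] → Firm A plays x at [D-g] → Firm B plays q at [D-g-x] → (1, 5)
vs gTt: Firm A plays D → Firm B plays g at [D] → Firm A plays x at [D-g] → Firm B plays t at [D-g-x] → (7, 8)
vs gTq: Firm A plays D → Firm B plays g at [D] → Firm A plays x at [D-g] → Firm B plays q at [D-g-x] → (1, 5)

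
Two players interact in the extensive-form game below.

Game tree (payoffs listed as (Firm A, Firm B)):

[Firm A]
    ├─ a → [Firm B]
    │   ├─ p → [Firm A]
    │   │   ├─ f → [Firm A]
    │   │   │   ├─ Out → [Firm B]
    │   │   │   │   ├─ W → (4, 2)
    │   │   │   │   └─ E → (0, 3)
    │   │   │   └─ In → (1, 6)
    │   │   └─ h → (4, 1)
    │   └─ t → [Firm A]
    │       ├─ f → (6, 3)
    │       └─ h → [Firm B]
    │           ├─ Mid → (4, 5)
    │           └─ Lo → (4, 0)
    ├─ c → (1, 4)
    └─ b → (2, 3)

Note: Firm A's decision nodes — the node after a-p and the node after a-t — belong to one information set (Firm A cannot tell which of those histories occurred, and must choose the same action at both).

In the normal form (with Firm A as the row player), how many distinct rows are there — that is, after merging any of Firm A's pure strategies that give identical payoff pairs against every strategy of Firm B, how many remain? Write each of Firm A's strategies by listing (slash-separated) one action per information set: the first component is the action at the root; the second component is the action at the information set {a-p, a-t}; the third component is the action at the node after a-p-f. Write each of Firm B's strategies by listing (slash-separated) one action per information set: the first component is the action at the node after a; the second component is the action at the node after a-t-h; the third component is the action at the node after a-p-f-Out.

Firm A has 12 pure strategies: a/f/Out, a/f/In, a/h/Out, a/h/In, c/f/Out, c/f/In, c/h/Out, c/h/In, b/f/Out, b/f/In, b/h/Out, b/h/In. Columns: p/Mid/W, p/Mid/E, p/Lo/W, p/Lo/E, t/Mid/W, t/Mid/E, t/Lo/W, t/Lo/E.
{a/f/Out} → row (4,2) (0,3) (4,2) (0,3) (6,3) (6,3) (6,3) (6,3)
{a/f/In} → row (1,6) (1,6) (1,6) (1,6) (6,3) (6,3) (6,3) (6,3)
{a/h/Out, a/h/In} → row (4,1) (4,1) (4,1) (4,1) (4,5) (4,5) (4,0) (4,0)
{c/f/Out, c/f/In, c/h/Out, c/h/In} → row (1,4) (1,4) (1,4) (1,4) (1,4) (1,4) (1,4) (1,4)
{b/f/Out, b/f/In, b/h/Out, b/h/In} → row (2,3) (2,3) (2,3) (2,3) (2,3) (2,3) (2,3) (2,3)
That's 5 distinct rows out of 12 strategies.

5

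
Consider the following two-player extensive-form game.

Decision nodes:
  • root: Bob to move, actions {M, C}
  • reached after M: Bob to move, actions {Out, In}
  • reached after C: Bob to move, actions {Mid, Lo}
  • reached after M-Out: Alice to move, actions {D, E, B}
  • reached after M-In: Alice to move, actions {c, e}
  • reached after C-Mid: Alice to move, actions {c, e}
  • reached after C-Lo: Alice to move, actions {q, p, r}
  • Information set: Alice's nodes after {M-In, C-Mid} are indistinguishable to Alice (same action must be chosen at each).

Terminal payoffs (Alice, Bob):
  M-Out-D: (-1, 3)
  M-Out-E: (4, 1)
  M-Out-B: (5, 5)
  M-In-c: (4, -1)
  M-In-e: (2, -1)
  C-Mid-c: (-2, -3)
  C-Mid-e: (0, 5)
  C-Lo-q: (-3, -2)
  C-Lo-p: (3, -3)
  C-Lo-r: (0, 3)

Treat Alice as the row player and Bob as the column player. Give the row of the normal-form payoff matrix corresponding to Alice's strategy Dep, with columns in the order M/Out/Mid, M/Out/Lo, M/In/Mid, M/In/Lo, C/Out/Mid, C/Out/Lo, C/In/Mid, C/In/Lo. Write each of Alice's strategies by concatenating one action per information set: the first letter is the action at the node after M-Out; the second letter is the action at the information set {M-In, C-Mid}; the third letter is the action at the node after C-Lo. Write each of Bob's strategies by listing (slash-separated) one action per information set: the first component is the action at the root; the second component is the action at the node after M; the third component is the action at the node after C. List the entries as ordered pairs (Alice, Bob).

vs M/Out/Mid: Bob plays M → Bob plays Out at [M] → Alice plays D at [M-Out] → (-1, 3)
vs M/Out/Lo: Bob plays M → Bob plays Out at [M] → Alice plays D at [M-Out] → (-1, 3)
vs M/In/Mid: Bob plays M → Bob plays In at [M] → Alice plays e at [M-In] → (2, -1)
vs M/In/Lo: Bob plays M → Bob plays In at [M] → Alice plays e at [M-In] → (2, -1)
vs C/Out/Mid: Bob plays C → Bob plays Mid at [C] → Alice plays e at [C-Mid] → (0, 5)
vs C/Out/Lo: Bob plays C → Bob plays Lo at [C] → Alice plays p at [C-Lo] → (3, -3)
vs C/In/Mid: Bob plays C → Bob plays Mid at [C] → Alice plays e at [C-Mid] → (0, 5)
vs C/In/Lo: Bob plays C → Bob plays Lo at [C] → Alice plays p at [C-Lo] → (3, -3)

(-1,3) (-1,3) (2,-1) (2,-1) (0,5) (3,-3) (0,5) (3,-3)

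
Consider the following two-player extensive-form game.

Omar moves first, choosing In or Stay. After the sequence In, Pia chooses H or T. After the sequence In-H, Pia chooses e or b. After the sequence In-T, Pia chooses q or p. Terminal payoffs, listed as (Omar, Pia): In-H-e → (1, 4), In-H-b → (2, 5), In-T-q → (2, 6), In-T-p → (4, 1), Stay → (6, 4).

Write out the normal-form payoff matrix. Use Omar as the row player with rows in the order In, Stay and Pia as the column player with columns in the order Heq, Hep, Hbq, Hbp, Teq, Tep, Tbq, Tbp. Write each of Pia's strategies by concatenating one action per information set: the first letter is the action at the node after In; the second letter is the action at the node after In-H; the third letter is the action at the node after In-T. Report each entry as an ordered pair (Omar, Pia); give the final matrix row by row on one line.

In: (1,4) (1,4) (2,5) (2,5) (2,6) (4,1) (2,6) (4,1) | Stay: (6,4) (6,4) (6,4) (6,4) (6,4) (6,4) (6,4) (6,4)

          Heq      Hep      Hbq      Hbp      Teq      Tep      Tbq      Tbp
  In    (1,4)    (1,4)    (2,5)    (2,5)    (2,6)    (4,1)    (2,6)    (4,1)
Stay    (6,4)    (6,4)    (6,4)    (6,4)    (6,4)    (6,4)    (6,4)    (6,4)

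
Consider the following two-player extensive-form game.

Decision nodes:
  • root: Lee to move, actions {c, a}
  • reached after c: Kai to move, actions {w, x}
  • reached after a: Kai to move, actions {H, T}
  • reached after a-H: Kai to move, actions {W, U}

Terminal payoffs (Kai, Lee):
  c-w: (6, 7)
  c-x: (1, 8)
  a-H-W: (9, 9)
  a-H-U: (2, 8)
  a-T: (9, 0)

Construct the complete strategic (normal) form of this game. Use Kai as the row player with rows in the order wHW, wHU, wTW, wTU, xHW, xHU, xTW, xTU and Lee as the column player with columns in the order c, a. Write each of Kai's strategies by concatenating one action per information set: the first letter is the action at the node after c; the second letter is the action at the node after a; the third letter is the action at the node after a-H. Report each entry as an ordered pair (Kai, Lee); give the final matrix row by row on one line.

wHW: (6,7) (9,9) | wHU: (6,7) (2,8) | wTW: (6,7) (9,0) | wTU: (6,7) (9,0) | xHW: (1,8) (9,9) | xHU: (1,8) (2,8) | xTW: (1,8) (9,0) | xTU: (1,8) (9,0)

Row wHW: c→(6,7), a→(9,9)
Row wHU: c→(6,7), a→(2,8)
Row wTW: c→(6,7), a→(9,0)
Row wTU: c→(6,7), a→(9,0)
Row xHW: c→(1,8), a→(9,9)
Row xHU: c→(1,8), a→(2,8)
Row xTW: c→(1,8), a→(9,0)
Row xTU: c→(1,8), a→(9,0)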